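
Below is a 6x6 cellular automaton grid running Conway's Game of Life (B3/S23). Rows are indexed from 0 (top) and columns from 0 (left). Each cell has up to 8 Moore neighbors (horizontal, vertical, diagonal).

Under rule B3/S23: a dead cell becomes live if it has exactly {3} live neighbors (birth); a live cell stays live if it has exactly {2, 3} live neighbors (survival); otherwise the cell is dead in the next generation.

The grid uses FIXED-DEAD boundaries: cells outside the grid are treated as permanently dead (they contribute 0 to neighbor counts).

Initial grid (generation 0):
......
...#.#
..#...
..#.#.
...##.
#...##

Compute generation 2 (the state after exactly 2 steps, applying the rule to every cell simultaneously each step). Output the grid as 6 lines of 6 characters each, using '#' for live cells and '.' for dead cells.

Simulating step by step:
Generation 0 (given above): 10 live cells
Generation 1: 7 live cells
......
......
..#.#.
..#.#.
......
...###
Generation 2: 2 live cells
(generation 2 grid is the final answer)

Answer: ......
......
......
......
.....#
....#.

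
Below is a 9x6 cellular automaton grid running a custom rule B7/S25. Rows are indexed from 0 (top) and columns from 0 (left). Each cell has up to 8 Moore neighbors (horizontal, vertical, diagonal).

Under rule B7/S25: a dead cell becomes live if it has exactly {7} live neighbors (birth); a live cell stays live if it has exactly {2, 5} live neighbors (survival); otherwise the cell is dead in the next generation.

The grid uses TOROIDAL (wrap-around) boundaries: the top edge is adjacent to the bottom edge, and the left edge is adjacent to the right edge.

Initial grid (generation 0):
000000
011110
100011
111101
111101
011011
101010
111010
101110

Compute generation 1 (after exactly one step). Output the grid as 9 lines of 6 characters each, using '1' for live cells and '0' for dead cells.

Answer: 000000
011000
100011
001000
000101
001001
010000
000100
100010

Derivation:
Simulating step by step:
Generation 0 (given above): 32 live cells
Generation 1: 14 live cells
(generation 1 grid is the final answer)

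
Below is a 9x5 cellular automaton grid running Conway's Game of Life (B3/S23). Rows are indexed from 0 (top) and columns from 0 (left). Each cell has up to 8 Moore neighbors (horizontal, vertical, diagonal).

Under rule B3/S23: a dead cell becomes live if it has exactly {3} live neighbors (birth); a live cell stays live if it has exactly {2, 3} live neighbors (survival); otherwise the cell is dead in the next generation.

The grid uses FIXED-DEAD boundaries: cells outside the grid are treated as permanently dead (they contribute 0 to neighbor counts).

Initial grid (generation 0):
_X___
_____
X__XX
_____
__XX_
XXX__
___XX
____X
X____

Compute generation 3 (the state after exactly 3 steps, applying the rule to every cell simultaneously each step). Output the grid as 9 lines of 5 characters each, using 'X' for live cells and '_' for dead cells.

Simulating step by step:
Generation 0 (given above): 13 live cells
Generation 1: 12 live cells
_____
_____
_____
__X_X
__XX_
_X__X
_XXXX
___XX
_____
Generation 2: 8 live cells
_____
_____
_____
__X__
_XX_X
_X__X
_X___
____X
_____
Generation 3: 8 live cells
(generation 3 grid is the final answer)

Answer: _____
_____
_____
_XXX_
_XX__
XX_X_
_____
_____
_____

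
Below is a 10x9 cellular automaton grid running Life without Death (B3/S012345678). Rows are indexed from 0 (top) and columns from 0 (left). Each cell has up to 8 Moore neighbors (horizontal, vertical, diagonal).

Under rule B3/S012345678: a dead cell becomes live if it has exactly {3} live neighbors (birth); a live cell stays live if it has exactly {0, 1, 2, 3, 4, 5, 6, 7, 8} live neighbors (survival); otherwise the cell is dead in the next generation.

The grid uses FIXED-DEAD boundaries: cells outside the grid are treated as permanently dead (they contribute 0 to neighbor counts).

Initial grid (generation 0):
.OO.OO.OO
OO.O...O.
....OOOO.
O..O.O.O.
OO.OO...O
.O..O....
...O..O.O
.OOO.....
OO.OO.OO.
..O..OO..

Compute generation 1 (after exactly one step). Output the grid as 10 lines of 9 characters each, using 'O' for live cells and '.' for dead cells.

Answer: OOOOOOOOO
OO.O...O.
OOOOOOOOO
OOOO.O.OO
OO.OOO..O
OO..OO.O.
.O.OO.O.O
OOOO.OO..
OO.OO.OO.
.OOOOOOO.

Derivation:
Simulating step by step:
Generation 0 (given above): 40 live cells
Generation 1: 64 live cells
(generation 1 grid is the final answer)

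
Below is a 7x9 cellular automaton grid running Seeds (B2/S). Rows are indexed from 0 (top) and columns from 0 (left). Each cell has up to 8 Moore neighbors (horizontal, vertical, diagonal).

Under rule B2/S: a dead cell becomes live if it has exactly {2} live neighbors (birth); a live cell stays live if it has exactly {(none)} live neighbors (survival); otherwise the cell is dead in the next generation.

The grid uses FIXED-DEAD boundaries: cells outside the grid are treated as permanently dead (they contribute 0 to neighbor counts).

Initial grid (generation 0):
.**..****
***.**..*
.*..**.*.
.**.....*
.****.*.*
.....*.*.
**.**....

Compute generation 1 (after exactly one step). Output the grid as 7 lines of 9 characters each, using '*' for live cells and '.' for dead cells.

Answer: .........
.........
.........
.........
*........
........*
..*..**..

Derivation:
Simulating step by step:
Generation 0 (given above): 31 live cells
Generation 1: 5 live cells
(generation 1 grid is the final answer)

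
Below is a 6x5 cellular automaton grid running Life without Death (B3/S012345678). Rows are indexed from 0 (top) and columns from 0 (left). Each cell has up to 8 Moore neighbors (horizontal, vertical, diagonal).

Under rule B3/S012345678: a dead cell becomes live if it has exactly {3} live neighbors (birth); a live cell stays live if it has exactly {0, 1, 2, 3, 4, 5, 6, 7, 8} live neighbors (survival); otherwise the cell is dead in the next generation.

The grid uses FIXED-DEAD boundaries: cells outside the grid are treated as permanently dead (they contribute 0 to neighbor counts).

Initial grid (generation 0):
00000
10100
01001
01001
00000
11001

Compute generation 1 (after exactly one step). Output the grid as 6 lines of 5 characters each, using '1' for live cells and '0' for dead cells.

Simulating step by step:
Generation 0 (given above): 9 live cells
Generation 1: 15 live cells
(generation 1 grid is the final answer)

Answer: 00000
11100
11111
01001
11000
11001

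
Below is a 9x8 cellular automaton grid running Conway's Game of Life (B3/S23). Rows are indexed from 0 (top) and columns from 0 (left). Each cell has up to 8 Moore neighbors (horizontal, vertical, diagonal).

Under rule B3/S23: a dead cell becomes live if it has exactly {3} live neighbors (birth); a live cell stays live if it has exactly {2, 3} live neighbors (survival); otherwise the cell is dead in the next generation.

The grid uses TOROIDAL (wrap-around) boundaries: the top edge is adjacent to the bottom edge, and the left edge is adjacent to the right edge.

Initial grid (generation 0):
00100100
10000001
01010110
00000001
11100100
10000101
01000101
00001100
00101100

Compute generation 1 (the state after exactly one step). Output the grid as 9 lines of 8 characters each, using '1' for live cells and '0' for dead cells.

Simulating step by step:
Generation 0 (given above): 24 live cells
Generation 1: 24 live cells
(generation 1 grid is the final answer)

Answer: 01011110
11101101
00000010
00001101
01000000
00101101
00000101
00010000
00000010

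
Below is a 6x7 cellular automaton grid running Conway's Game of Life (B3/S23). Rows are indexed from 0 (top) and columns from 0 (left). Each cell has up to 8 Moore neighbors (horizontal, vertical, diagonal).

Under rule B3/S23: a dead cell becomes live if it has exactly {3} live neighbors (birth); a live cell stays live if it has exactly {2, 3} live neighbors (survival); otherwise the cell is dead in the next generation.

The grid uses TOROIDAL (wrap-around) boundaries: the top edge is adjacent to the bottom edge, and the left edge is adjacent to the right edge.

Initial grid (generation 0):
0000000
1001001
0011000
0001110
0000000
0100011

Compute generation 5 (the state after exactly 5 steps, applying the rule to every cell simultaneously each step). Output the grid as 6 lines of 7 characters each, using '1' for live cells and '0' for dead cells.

Answer: 0011011
0010001
0010000
0100001
0000111
0111011

Derivation:
Simulating step by step:
Generation 0 (given above): 11 live cells
Generation 1: 10 live cells
0000010
0011000
0010011
0011100
0000001
0000000
Generation 2: 12 live cells
0000000
0011111
0100010
0011101
0001000
0000000
Generation 3: 17 live cells
0001110
0011111
1100000
0011110
0011100
0000000
Generation 4: 13 live cells
0010001
1110001
1100000
0000010
0010010
0010010
Generation 5: 17 live cells
(generation 5 grid is the final answer)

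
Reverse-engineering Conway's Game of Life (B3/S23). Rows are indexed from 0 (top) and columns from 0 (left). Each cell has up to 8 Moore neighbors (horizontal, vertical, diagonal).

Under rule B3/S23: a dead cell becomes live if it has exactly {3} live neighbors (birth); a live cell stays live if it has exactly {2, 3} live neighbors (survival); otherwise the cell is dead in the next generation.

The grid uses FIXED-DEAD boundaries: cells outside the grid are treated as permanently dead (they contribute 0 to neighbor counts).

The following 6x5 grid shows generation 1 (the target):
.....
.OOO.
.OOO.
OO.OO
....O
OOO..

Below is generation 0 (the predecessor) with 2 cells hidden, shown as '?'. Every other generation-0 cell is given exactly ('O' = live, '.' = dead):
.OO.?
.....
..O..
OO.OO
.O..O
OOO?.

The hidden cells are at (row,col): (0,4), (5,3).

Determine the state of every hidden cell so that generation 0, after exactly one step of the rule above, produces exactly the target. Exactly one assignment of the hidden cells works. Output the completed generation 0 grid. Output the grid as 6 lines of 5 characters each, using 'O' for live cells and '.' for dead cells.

Answer: .OO.O
.....
..O..
OO.OO
.O..O
OOO..

Derivation:
Hidden generation-0 cells (in order): (0,4), (5,3).
A hidden cell only influences target cells in its own 3x3 neighborhood. Try each of the 2^2 = 4 assignments, step the completed generation 0 forward once under B3/S23, and compare with the target:
  (0,4)=. (5,3)=. -> step gives (1,3)='.' but target has 'O' -> reject
  (0,4)=. (5,3)=O -> step gives (1,3)='.' but target has 'O' -> reject
  (0,4)=O (5,3)=. -> step reproduces the target at every cell -> ACCEPT
  (0,4)=O (5,3)=O -> step gives (5,3)='O' but target has '.' -> reject
Unique solution: (0,4)=live, (5,3)=dead.
Check: live-neighbor counts of every cell in the completed generation 0:
11120
13331
23232
23432
55542
23221
Applying B3/S23 to generation 0 with these counts gives:
.....
.OOO.
.OOO.
OO.OO
....O
OOO..
which matches the target exactly.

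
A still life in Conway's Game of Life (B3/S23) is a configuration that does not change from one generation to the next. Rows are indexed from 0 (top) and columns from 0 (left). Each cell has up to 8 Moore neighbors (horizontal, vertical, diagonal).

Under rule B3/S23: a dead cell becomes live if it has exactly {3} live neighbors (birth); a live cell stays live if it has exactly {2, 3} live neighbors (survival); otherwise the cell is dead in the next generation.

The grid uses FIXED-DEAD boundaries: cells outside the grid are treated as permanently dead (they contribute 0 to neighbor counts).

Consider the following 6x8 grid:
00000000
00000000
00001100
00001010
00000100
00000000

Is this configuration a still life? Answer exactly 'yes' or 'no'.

Answer: yes

Derivation:
Compute generation 1 and compare to generation 0 (given above):
Generation 1:
00000000
00000000
00001100
00001010
00000100
00000000
The grids are IDENTICAL -> still life.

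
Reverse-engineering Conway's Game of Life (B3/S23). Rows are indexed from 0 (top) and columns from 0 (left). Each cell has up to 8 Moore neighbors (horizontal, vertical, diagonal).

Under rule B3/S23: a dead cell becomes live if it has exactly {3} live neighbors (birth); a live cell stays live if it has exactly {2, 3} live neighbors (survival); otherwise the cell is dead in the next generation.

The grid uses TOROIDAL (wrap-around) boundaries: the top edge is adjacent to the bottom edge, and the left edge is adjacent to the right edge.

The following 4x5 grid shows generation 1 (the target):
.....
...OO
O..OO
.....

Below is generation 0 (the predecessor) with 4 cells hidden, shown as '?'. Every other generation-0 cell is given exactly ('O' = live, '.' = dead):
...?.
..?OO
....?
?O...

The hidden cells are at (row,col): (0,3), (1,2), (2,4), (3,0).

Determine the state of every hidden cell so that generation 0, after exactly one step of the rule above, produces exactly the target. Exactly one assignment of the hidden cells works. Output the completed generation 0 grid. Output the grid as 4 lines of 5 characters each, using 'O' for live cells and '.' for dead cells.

Hidden generation-0 cells (in order): (0,3), (1,2), (2,4), (3,0).
A hidden cell only influences target cells in its own 3x3 neighborhood. Try each of the 2^4 = 16 assignments, step the completed generation 0 forward once under B3/S23, and compare with the target:
  (0,3)=. (1,2)=. (2,4)=. (3,0)=. -> step gives (1,3)='.' but target has 'O' -> reject
  (0,3)=. (1,2)=. (2,4)=. (3,0)=O -> step gives (0,0)='O' but target has '.' -> reject
  (0,3)=. (1,2)=. (2,4)=O (3,0)=. -> step reproduces the target at every cell -> ACCEPT
  (0,3)=. (1,2)=. (2,4)=O (3,0)=O -> step gives (0,0)='O' but target has '.' -> reject
  (0,3)=. (1,2)=O (2,4)=. (3,0)=. -> step gives (0,2)='O' but target has '.' -> reject
  (0,3)=. (1,2)=O (2,4)=. (3,0)=O -> step gives (0,0)='O' but target has '.' -> reject
  (0,3)=. (1,2)=O (2,4)=O (3,0)=. -> step gives (0,2)='O' but target has '.' -> reject
  (0,3)=. (1,2)=O (2,4)=O (3,0)=O -> step gives (0,0)='O' but target has '.' -> reject
  (0,3)=O (1,2)=. (2,4)=. (3,0)=. -> step gives (0,2)='O' but target has '.' -> reject
  (0,3)=O (1,2)=. (2,4)=. (3,0)=O -> step gives (0,0)='O' but target has '.' -> reject
  (0,3)=O (1,2)=. (2,4)=O (3,0)=. -> step gives (0,2)='O' but target has '.' -> reject
  (0,3)=O (1,2)=. (2,4)=O (3,0)=O -> step gives (0,0)='O' but target has '.' -> reject
  (0,3)=O (1,2)=O (2,4)=. (3,0)=. -> step gives (0,3)='O' but target has '.' -> reject
  (0,3)=O (1,2)=O (2,4)=. (3,0)=O -> step gives (0,0)='O' but target has '.' -> reject
  (0,3)=O (1,2)=O (2,4)=O (3,0)=. -> step gives (0,3)='O' but target has '.' -> reject
  (0,3)=O (1,2)=O (2,4)=O (3,0)=O -> step gives (0,0)='O' but target has '.' -> reject
Unique solution: (0,3)=dead, (1,2)=dead, (2,4)=live, (3,0)=dead.
Check: live-neighbor counts of every cell in the completed generation 0:
21222
20122
31232
20111
Applying B3/S23 to generation 0 with these counts gives:
.....
...OO
O..OO
.....
which matches the target exactly.

Answer: .....
...OO
....O
.O...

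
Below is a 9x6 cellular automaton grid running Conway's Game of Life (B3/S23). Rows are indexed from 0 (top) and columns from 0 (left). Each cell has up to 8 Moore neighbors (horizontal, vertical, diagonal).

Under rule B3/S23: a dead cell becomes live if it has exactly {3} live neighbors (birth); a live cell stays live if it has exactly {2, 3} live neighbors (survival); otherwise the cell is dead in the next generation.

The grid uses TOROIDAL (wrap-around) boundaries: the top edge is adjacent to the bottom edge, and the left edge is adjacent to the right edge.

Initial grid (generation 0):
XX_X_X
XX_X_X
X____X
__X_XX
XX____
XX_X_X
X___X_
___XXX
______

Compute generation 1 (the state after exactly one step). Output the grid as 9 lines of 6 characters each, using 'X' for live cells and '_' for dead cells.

Answer: _X___X
______
__XX__
____X_
___X__
__X_X_
_XX___
___XXX
__XX__

Derivation:
Simulating step by step:
Generation 0 (given above): 24 live cells
Generation 1: 15 live cells
(generation 1 grid is the final answer)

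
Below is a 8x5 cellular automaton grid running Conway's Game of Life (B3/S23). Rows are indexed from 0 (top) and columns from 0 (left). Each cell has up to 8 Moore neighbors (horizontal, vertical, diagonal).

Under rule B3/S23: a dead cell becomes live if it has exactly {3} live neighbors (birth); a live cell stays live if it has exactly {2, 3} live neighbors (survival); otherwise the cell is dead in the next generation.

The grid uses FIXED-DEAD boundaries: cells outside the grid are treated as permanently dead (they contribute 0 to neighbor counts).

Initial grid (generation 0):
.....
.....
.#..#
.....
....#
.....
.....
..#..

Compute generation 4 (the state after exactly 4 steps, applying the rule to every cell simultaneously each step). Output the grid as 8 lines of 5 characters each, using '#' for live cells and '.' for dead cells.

Simulating step by step:
Generation 0 (given above): 4 live cells
Generation 1: 0 live cells
.....
.....
.....
.....
.....
.....
.....
.....
Generation 2: 0 live cells
.....
.....
.....
.....
.....
.....
.....
.....
Generation 3: 0 live cells
.....
.....
.....
.....
.....
.....
.....
.....
Generation 4: 0 live cells
(generation 4 grid is the final answer)

Answer: .....
.....
.....
.....
.....
.....
.....
.....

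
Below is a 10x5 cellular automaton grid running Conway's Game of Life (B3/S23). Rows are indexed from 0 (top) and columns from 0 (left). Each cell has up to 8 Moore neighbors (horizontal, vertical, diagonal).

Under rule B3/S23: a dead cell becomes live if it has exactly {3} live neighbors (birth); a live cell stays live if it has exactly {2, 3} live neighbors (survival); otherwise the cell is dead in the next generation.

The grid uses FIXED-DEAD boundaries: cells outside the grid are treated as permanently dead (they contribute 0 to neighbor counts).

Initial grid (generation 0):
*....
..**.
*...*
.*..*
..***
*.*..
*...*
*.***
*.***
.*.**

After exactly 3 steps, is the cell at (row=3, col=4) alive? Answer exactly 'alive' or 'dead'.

Answer: alive

Derivation:
Simulating step by step:
Generation 0 (given above): 25 live cells
Generation 1: 20 live cells
.....
.*.*.
.**.*
.**.*
..*.*
..*.*
*.*.*
*.*..
*....
.*..*
Generation 2: 13 live cells
.....
.*.*.
*...*
....*
..*.*
..*.*
..*..
*..*.
*....
.....
Generation 3: 9 live cells
.....
.....
...**
....*
....*
.**..
.**..
.*...
.....
.....

Cell (3,4) at generation 3: 1 -> alive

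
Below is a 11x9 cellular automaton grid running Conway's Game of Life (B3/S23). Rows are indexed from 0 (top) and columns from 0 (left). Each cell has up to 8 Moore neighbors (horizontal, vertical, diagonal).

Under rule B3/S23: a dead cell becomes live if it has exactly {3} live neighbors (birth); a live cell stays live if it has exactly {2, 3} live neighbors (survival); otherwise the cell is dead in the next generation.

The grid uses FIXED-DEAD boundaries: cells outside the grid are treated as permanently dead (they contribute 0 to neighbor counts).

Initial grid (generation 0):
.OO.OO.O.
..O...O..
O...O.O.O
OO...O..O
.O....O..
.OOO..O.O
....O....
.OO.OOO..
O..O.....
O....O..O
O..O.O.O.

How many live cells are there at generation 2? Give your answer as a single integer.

Answer: 37

Derivation:
Simulating step by step:
Generation 0 (given above): 37 live cells
Generation 1: 37 live cells
.OOO.OO..
..O.O.O..
O.....O..
OO...OO..
.....OO..
.OOO.O.O.
....O.OO.
.OO.OO...
O.OO..O..
OO....O..
....O.O..
Generation 2: 37 live cells
.OOOOOO..
..O.O.OO.
O.....OO.
OO.....O.
O......O.
..OO...O.
.......O.
.OO.O..O.
O..OO.O..
OOOO..OO.
.....O...
Population at generation 2: 37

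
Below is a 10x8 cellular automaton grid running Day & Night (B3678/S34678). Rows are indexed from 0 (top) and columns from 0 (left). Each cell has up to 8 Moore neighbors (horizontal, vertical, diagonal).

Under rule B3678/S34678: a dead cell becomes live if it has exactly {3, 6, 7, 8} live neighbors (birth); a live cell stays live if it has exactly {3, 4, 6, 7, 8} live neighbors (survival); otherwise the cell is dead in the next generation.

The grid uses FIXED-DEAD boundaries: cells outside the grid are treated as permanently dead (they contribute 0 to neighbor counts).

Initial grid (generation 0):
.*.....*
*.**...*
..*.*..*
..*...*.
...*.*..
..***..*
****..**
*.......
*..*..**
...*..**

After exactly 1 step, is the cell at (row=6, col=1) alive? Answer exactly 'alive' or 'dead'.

Simulating step by step:
Generation 0 (given above): 31 live cells
Generation 1: 22 live cells
..*.....
..**..*.
..*...*.
....**..
...*..*.
....**..
.****...
*..*....
......**
......**

Cell (6,1) at generation 1: 1 -> alive

Answer: alive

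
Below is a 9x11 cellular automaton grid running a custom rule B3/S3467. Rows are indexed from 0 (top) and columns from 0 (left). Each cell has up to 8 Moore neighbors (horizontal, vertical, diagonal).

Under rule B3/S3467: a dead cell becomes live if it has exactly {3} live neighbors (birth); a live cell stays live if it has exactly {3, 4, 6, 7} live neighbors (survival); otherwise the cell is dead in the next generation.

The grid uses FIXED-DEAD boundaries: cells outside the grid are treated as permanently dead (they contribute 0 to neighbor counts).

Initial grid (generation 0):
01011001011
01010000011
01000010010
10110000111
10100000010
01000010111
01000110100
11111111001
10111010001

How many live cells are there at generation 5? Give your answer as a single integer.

Answer: 25

Derivation:
Simulating step by step:
Generation 0 (given above): 46 live cells
Generation 1: 36 live cells
00000000111
10001000011
11010000000
00100000111
00110001010
11100100110
01010000101
10000101010
00101011000
Generation 2: 33 live cells
00000000011
01000000111
01100000100
00100000110
00110000000
01001001111
01001011100
01111001000
00000110100
Generation 3: 33 live cells
00000000111
00100000101
01100001101
00100000000
01110001001
00000111110
11001010000
00111000000
00111001000
Generation 4: 29 live cells
00000000010
01000000101
01110000000
00000001110
00100001010
10011111100
00101010100
00111000000
00101000000
Generation 5: 25 live cells
00000000000
00000000010
00100001000
01010000100
00011100010
01111110110
01100010000
01111000000
00000000000
Population at generation 5: 25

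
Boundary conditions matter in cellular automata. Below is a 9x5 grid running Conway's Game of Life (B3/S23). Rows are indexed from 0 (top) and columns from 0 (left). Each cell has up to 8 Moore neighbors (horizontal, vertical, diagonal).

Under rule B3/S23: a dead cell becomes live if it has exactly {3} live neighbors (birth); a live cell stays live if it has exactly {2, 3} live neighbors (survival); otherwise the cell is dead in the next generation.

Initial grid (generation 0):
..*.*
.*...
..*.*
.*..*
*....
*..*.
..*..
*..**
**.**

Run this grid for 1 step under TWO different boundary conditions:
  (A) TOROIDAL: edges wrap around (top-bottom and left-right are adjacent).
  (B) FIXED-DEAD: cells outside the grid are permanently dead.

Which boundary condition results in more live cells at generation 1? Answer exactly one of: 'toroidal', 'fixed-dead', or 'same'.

Under TOROIDAL boundary, generation 1:
..*.*
***..
.***.
.*.**
**...
.*..*
***..
.....
.*...
Population = 19

Under FIXED-DEAD boundary, generation 1:
.....
.**..
.***.
.*.*.
**...
.*...
.**.*
*...*
*****
Population = 20

Comparison: toroidal=19, fixed-dead=20 -> fixed-dead

Answer: fixed-dead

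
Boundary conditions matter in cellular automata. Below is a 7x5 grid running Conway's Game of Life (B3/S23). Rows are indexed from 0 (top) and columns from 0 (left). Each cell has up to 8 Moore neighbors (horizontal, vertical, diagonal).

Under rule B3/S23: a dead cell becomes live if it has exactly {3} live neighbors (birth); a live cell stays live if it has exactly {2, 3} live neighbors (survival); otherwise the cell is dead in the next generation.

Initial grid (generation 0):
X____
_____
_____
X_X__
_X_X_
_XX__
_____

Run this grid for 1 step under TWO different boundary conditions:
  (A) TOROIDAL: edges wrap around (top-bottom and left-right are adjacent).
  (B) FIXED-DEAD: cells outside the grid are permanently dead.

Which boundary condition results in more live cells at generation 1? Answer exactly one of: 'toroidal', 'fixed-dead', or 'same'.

Under TOROIDAL boundary, generation 1:
_____
_____
_____
_XX__
X__X_
_XX__
_X___
Population = 7

Under FIXED-DEAD boundary, generation 1:
_____
_____
_____
_XX__
X__X_
_XX__
_____
Population = 6

Comparison: toroidal=7, fixed-dead=6 -> toroidal

Answer: toroidal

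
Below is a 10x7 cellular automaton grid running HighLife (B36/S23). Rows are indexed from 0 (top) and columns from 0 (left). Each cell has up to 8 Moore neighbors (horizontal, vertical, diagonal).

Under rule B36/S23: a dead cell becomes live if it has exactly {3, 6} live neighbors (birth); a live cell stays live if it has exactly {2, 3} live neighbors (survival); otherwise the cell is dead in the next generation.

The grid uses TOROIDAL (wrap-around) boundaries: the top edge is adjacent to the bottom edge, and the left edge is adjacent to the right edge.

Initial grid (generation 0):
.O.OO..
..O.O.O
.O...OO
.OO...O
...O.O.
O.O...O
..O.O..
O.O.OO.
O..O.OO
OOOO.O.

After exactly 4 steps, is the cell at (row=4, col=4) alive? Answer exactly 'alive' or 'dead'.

Simulating step by step:
Generation 0 (given above): 32 live cells
Generation 1: 29 live cells
..O...O
.OO.O.O
.O.O..O
.OO.O.O
...O.O.
.OO.OOO
O.O.O..
O.O....
.O..O..
....OO.
Generation 2: 31 live cells
OOO.O.O
.O....O
O.O.O.O
.O..O.O
.......
OOO...O
OOO.O..
O.O....
.O.OOO.
...OOO.
Generation 3: 23 live cells
.OO.O.O
.......
..OO..O
.O.O..O
..O..OO
..OO..O
.......
OO...OO
.O...OO
.......
Generation 4: 28 live cells
.......
OO...O.
O.OO...
.O.OO.O
.O..OOO
..OO.OO
.OO..O.
.O...O.
.O...O.
.OO...O

Cell (4,4) at generation 4: 1 -> alive

Answer: alive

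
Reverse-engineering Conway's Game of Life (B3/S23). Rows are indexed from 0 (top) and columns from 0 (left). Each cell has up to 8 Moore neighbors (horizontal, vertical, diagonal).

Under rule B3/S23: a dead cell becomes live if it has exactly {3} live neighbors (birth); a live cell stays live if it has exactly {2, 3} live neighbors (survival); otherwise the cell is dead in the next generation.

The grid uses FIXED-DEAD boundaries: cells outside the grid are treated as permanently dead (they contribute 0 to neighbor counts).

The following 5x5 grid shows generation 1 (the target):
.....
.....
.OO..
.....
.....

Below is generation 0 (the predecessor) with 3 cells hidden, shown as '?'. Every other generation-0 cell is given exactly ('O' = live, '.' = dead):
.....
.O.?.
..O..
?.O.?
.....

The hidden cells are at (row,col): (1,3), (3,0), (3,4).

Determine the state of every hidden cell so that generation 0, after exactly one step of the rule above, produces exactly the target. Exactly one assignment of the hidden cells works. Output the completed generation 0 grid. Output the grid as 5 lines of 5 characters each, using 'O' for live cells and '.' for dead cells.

Answer: .....
.O...
..O..
..O..
.....

Derivation:
Hidden generation-0 cells (in order): (1,3), (3,0), (3,4).
A hidden cell only influences target cells in its own 3x3 neighborhood. Try each of the 2^3 = 8 assignments, step the completed generation 0 forward once under B3/S23, and compare with the target:
  (1,3)=. (3,0)=. (3,4)=. -> step reproduces the target at every cell -> ACCEPT
  (1,3)=. (3,0)=. (3,4)=O -> step gives (2,3)='O' but target has '.' -> reject
  (1,3)=. (3,0)=O (3,4)=. -> step gives (2,1)='.' but target has 'O' -> reject
  (1,3)=. (3,0)=O (3,4)=O -> step gives (2,1)='.' but target has 'O' -> reject
  (1,3)=O (3,0)=. (3,4)=. -> step gives (1,2)='O' but target has '.' -> reject
  (1,3)=O (3,0)=. (3,4)=O -> step gives (1,2)='O' but target has '.' -> reject
  (1,3)=O (3,0)=O (3,4)=. -> step gives (1,2)='O' but target has '.' -> reject
  (1,3)=O (3,0)=O (3,4)=O -> step gives (1,2)='O' but target has '.' -> reject
Unique solution: (1,3)=dead, (3,0)=dead, (3,4)=dead.
Check: live-neighbor counts of every cell in the completed generation 0:
11100
11210
13220
02120
01110
Applying B3/S23 to generation 0 with these counts gives:
.....
.....
.OO..
.....
.....
which matches the target exactly.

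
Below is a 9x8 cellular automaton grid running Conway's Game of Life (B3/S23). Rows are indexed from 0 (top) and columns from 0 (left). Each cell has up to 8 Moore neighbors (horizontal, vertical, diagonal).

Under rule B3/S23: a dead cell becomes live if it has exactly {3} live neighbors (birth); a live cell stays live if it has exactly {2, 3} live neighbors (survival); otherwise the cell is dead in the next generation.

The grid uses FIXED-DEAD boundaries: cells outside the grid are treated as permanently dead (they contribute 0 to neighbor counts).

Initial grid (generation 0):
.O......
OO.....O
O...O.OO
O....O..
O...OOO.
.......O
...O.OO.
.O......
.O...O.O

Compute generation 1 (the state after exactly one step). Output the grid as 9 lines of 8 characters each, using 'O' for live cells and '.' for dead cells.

Answer: OO......
OO....OO
O....OOO
OO.....O
....OOO.
.......O
......O.
..O.OO..
........

Derivation:
Simulating step by step:
Generation 0 (given above): 22 live cells
Generation 1: 21 live cells
(generation 1 grid is the final answer)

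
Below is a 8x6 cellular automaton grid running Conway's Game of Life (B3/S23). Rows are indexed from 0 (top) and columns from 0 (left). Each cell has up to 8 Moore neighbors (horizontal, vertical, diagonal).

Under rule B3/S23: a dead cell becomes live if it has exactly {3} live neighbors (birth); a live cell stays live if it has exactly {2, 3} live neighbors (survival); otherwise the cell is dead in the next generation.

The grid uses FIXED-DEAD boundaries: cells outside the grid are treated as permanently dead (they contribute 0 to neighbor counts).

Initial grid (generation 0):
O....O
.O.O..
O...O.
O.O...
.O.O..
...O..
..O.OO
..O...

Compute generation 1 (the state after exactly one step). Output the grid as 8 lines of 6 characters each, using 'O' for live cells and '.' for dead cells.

Simulating step by step:
Generation 0 (given above): 15 live cells
Generation 1: 15 live cells
(generation 1 grid is the final answer)

Answer: ......
OO..O.
O.OO..
O.OO..
.O.O..
...O..
..O.O.
...O..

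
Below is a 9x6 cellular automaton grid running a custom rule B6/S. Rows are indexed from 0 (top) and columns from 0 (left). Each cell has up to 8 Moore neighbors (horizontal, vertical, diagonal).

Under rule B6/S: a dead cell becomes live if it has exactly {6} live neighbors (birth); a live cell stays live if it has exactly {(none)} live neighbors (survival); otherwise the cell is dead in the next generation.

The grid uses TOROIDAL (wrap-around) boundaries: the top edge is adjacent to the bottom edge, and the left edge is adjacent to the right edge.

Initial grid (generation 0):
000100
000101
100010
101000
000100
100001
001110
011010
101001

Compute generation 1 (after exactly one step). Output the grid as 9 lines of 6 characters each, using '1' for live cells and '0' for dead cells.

Answer: 000000
000000
000000
000000
000000
000000
000000
000100
000000

Derivation:
Simulating step by step:
Generation 0 (given above): 19 live cells
Generation 1: 1 live cells
(generation 1 grid is the final answer)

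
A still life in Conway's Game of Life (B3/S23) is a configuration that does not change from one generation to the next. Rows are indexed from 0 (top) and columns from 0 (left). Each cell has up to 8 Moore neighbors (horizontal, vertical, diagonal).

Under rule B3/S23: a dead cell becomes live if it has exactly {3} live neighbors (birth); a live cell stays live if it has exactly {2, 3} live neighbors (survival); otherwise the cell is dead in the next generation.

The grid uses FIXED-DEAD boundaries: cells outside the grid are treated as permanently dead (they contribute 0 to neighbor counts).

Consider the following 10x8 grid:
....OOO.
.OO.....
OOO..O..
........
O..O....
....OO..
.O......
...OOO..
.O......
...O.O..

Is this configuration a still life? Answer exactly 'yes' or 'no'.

Compute generation 1 and compare to generation 0 (given above):
Generation 1:
.....O..
O.OOO.O.
O.O.....
O.O.....
....O...
....O...
...O....
..O.O...
..OO.O..
........
Cell (0,4) differs: gen0=1 vs gen1=0 -> NOT a still life.

Answer: no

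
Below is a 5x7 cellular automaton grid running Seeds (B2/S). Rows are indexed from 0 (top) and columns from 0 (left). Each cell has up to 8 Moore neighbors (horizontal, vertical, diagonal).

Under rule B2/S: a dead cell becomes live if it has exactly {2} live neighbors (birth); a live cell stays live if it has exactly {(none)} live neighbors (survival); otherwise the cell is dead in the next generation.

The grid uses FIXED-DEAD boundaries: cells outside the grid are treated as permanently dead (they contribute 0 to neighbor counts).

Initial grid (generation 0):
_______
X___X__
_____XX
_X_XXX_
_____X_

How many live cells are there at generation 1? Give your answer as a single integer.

Simulating step by step:
Generation 0 (given above): 9 live cells
Generation 1: 8 live cells
_______
______X
XXX____
__X____
__XX__X
Population at generation 1: 8

Answer: 8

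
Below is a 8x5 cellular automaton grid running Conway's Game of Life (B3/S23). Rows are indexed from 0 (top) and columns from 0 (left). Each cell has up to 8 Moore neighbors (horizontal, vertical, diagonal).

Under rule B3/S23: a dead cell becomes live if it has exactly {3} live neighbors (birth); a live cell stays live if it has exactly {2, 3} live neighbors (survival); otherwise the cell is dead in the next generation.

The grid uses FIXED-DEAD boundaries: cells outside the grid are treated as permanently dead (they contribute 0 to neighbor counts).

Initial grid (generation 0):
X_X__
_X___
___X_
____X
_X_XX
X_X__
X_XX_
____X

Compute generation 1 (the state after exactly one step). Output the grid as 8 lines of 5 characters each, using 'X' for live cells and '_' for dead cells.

Simulating step by step:
Generation 0 (given above): 14 live cells
Generation 1: 14 live cells
(generation 1 grid is the final answer)

Answer: _X___
_XX__
_____
__X_X
_XXXX
X___X
__XX_
___X_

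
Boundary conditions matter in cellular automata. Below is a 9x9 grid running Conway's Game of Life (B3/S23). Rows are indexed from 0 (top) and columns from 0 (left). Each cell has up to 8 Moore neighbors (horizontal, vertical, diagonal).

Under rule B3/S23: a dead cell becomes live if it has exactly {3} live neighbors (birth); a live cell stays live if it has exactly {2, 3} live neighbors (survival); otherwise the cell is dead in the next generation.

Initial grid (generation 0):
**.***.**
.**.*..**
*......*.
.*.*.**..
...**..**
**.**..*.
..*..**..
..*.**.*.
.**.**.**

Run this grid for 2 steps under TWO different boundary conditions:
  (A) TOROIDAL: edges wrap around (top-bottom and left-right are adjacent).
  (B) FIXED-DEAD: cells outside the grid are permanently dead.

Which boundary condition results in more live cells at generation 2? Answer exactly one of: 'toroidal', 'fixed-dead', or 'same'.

Answer: fixed-dead

Derivation:
Under TOROIDAL boundary, generation 2:
.........
.....**..
........*
*.**.*...
.......*.
.**...*..
..*...*..
.......**
.........
Population = 15

Under FIXED-DEAD boundary, generation 2:
.***..**.
*.*......
.*.....**
*.**.*...
**.......
***...*..
.**...*..
..*......
.***..***
Population = 30

Comparison: toroidal=15, fixed-dead=30 -> fixed-dead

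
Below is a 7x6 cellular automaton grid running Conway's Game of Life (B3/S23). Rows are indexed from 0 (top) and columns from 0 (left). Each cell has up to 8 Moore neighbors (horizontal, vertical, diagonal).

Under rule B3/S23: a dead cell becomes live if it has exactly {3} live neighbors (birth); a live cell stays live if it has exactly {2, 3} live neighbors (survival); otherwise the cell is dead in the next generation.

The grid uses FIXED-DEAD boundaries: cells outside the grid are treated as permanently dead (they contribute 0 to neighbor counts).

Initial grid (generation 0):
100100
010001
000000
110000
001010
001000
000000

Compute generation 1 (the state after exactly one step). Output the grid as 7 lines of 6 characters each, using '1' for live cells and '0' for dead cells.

Answer: 000000
000000
110000
010000
001100
000100
000000

Derivation:
Simulating step by step:
Generation 0 (given above): 9 live cells
Generation 1: 6 live cells
(generation 1 grid is the final answer)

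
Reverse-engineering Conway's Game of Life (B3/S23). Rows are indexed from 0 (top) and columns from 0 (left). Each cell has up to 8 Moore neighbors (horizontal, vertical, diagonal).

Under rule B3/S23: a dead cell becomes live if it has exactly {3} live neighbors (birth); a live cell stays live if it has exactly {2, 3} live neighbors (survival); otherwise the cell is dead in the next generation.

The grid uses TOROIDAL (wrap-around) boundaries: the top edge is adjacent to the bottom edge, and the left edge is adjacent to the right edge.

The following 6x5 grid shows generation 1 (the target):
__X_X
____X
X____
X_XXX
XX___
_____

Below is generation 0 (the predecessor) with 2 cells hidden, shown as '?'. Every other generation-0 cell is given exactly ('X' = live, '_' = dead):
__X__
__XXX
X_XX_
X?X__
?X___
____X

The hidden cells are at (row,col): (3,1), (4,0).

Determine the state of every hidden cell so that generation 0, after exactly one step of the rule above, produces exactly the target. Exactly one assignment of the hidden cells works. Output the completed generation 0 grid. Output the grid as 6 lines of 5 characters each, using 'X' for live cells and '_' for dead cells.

Answer: __X__
__XXX
X_XX_
X_X__
_X___
____X

Derivation:
Hidden generation-0 cells (in order): (3,1), (4,0).
A hidden cell only influences target cells in its own 3x3 neighborhood. Try each of the 2^2 = 4 assignments, step the completed generation 0 forward once under B3/S23, and compare with the target:
  (3,1)=_ (4,0)=_ -> step reproduces the target at every cell -> ACCEPT
  (3,1)=_ (4,0)=X -> step gives (3,4)='_' but target has 'X' -> reject
  (3,1)=X (4,0)=_ -> step gives (3,2)='_' but target has 'X' -> reject
  (3,1)=X (4,0)=X -> step gives (3,0)='_' but target has 'X' -> reject
Unique solution: (3,1)=dead, (4,0)=dead.
Check: live-neighbor counts of every cell in the completed generation 0:
22253
24453
25455
25333
32222
22220
Applying B3/S23 to generation 0 with these counts gives:
__X_X
____X
X____
X_XXX
XX___
_____
which matches the target exactly.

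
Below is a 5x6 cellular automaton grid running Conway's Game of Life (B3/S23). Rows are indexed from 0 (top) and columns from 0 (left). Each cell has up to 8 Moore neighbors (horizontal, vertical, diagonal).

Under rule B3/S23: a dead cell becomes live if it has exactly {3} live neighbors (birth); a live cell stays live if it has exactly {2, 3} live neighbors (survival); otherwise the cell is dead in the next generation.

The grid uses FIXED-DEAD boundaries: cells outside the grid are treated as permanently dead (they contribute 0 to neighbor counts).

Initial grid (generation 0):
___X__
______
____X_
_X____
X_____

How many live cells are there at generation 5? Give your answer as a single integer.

Answer: 0

Derivation:
Simulating step by step:
Generation 0 (given above): 4 live cells
Generation 1: 0 live cells
______
______
______
______
______
Generation 2: 0 live cells
______
______
______
______
______
Generation 3: 0 live cells
______
______
______
______
______
Generation 4: 0 live cells
______
______
______
______
______
Generation 5: 0 live cells
______
______
______
______
______
Population at generation 5: 0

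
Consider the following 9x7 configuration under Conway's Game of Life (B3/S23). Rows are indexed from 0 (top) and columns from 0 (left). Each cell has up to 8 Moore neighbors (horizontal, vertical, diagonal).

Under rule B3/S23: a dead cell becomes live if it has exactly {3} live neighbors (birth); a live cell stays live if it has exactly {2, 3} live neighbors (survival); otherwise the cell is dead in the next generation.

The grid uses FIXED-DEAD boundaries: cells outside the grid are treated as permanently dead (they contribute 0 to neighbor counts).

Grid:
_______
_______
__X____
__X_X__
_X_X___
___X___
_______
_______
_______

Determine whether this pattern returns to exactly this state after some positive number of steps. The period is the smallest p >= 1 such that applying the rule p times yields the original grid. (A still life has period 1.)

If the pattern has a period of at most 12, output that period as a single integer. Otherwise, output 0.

Simulating and comparing each generation to the original:
Gen 0 (original, given above): 6 live cells
Gen 1: 6 live cells, differs from original
Gen 2: 6 live cells, MATCHES original -> period = 2

Answer: 2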